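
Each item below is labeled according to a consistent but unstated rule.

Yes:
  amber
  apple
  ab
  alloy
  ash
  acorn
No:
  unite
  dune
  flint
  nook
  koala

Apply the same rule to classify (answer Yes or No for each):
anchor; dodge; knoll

Yes, No, No

Looking at the examples, the only property every 'Yes' case has and every 'No' case lacks is: starts with 'a'.
anchor: starts with 'a', satisfies this → Yes.
dodge: starts with 'd', does not fit → No.
knoll: starts with 'k', does not fit → No.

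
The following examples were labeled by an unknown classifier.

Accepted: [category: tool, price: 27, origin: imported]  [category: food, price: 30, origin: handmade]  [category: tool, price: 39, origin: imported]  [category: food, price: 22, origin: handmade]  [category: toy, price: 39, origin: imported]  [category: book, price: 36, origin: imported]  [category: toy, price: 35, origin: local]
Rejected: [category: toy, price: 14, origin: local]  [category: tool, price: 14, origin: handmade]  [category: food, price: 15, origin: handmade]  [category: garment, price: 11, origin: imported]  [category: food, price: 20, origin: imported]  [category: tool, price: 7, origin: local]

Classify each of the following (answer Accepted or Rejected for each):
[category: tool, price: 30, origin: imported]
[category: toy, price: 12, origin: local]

Rule: price ≥ 22. This holds for each 'Accepted' example and fails for each 'Rejected' one.
[category: tool, price: 30, origin: imported]: price = 30 — checks out, so Accepted.
[category: toy, price: 12, origin: local]: price = 12 — does not satisfy this, so Rejected.

Accepted, Rejected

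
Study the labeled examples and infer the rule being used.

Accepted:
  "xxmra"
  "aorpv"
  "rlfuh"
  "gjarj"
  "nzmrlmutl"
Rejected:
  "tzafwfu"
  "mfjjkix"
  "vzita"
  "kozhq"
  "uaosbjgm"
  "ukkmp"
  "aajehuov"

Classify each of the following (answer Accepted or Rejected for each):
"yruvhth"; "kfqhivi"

Accepted, Rejected

Looking at the examples, the only property every 'Accepted' case has and every 'Rejected' case lacks is: contains 'r'.
"yruvhth": Accepted (has 'r'). "kfqhivi": Rejected (no 'r').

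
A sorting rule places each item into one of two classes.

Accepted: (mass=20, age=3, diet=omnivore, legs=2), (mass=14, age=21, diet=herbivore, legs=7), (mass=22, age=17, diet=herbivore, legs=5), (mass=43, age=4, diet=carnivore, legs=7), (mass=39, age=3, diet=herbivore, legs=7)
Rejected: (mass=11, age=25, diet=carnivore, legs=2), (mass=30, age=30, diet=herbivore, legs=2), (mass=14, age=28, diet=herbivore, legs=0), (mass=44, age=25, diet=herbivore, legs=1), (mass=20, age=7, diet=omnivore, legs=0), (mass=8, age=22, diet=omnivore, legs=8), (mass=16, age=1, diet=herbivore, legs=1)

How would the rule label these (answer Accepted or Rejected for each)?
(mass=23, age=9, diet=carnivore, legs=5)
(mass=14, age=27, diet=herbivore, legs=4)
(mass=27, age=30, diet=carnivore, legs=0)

The rule appears to be: age ≤ 21 AND legs ≥ 2.
(mass=23, age=9, diet=carnivore, legs=5) → age = 9, legs = 5 → Accepted. (mass=14, age=27, diet=herbivore, legs=4) → age = 27, legs = 4 → Rejected. (mass=27, age=30, diet=carnivore, legs=0) → age = 30, legs = 0 → Rejected.

Accepted, Rejected, Rejected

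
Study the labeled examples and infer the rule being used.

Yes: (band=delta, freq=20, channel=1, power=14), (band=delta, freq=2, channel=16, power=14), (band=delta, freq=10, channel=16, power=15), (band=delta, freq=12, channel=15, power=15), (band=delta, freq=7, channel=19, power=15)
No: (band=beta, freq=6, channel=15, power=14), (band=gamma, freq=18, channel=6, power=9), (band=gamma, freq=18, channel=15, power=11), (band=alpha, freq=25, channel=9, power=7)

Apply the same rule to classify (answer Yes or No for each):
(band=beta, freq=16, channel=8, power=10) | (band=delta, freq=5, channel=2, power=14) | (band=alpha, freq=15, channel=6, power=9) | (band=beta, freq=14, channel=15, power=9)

Rule: band is delta. This holds for each 'Yes' example and fails for each 'No' one.
(band=beta, freq=16, channel=8, power=10): band is beta, fails the rule → No. (band=delta, freq=5, channel=2, power=14): band is delta, satisfies this → Yes. (band=alpha, freq=15, channel=6, power=9): band is alpha, fails the rule → No. (band=beta, freq=14, channel=15, power=9): band is beta, fails the rule → No.

No, Yes, No, No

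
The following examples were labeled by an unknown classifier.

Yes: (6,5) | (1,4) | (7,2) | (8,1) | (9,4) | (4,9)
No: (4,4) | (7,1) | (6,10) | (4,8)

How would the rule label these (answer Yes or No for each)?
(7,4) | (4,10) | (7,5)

Yes, No, No

The simplest hypothesis consistent with all the labels is: sum is odd.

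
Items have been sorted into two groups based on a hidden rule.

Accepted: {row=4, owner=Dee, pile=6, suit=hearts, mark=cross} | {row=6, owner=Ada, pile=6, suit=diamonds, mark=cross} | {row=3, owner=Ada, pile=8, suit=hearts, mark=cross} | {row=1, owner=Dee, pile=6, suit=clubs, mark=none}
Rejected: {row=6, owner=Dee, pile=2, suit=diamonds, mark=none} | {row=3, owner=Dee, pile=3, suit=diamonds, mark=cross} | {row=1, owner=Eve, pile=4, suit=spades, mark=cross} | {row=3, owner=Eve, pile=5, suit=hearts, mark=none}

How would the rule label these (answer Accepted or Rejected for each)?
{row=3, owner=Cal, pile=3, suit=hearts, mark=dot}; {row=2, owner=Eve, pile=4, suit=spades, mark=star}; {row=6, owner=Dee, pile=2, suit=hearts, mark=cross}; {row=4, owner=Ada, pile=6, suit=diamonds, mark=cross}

One predicate separates the groups cleanly: pile ≥ 6.
{row=3, owner=Cal, pile=3, suit=hearts, mark=dot}: pile = 3, does not satisfy this → Rejected.
{row=2, owner=Eve, pile=4, suit=spades, mark=star}: pile = 4, does not satisfy this → Rejected.
{row=6, owner=Dee, pile=2, suit=hearts, mark=cross}: pile = 2, does not satisfy this → Rejected.
{row=4, owner=Ada, pile=6, suit=diamonds, mark=cross}: pile = 6, fits → Accepted.

Rejected, Rejected, Rejected, Accepted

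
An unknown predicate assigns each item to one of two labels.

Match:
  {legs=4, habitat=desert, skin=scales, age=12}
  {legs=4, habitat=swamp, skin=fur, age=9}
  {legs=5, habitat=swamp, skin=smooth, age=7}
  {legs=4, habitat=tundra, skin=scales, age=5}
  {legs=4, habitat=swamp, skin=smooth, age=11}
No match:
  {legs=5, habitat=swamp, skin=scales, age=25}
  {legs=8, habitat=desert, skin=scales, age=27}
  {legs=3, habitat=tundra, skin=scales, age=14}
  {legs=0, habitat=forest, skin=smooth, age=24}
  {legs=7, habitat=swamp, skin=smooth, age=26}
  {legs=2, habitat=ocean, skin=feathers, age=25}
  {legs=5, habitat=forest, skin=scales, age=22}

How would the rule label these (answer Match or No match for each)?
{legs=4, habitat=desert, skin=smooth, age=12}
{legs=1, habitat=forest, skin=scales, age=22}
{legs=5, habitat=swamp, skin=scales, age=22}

Match, No match, No match

All 'Match' examples share one property — age ≤ 12 — and every 'No match' example lacks it.
{legs=4, habitat=desert, skin=smooth, age=12}: age = 12, matches → Match. {legs=1, habitat=forest, skin=scales, age=22}: age = 22, doesn't qualify → No match. {legs=5, habitat=swamp, skin=scales, age=22}: age = 22, doesn't qualify → No match.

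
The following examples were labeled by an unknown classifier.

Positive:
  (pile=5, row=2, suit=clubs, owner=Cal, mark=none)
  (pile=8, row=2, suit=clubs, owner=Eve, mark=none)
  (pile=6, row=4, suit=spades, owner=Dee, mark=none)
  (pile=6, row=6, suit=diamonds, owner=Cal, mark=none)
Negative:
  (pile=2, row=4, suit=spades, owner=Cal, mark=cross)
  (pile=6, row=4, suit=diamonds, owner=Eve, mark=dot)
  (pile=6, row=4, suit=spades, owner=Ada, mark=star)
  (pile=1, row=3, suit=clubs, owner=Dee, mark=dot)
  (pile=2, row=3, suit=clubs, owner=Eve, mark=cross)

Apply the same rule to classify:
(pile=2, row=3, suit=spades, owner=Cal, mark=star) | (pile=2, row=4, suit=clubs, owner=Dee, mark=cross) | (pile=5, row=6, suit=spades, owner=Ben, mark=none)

Negative, Negative, Positive

The simplest hypothesis consistent with all the labels is: mark is none.
(pile=2, row=3, suit=spades, owner=Cal, mark=star): mark is star — doesn't match, so Negative. (pile=2, row=4, suit=clubs, owner=Dee, mark=cross): mark is cross — doesn't match, so Negative. (pile=5, row=6, suit=spades, owner=Ben, mark=none): mark is none — satisfies this, so Positive.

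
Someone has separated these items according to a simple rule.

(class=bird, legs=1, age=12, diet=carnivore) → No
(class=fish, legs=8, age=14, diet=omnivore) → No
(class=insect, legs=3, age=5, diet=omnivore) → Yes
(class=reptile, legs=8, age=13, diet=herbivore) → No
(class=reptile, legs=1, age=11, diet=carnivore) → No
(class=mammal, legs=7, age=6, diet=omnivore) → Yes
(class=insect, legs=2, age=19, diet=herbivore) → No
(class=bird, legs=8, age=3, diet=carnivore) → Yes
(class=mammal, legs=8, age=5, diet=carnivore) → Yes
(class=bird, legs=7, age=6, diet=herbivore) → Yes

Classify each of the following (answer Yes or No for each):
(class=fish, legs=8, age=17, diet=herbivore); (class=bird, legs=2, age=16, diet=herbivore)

The common property of the 'Yes' items is: age ≤ 6. No 'No' item has it.
(class=fish, legs=8, age=17, diet=herbivore) — age = 17, hence No.
(class=bird, legs=2, age=16, diet=herbivore) — age = 16, hence No.

No, No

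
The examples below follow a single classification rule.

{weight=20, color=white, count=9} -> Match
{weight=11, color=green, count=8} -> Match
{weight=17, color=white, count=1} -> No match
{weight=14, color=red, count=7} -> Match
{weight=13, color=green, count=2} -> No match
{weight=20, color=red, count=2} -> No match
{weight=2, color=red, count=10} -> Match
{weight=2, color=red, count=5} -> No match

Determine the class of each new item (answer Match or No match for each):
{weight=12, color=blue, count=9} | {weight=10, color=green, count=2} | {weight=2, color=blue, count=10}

Match, No match, Match

Every 'Match' example satisfies: count ≥ 7. None of the 'No match' examples do.
{weight=12, color=blue, count=9}: count = 9 — passes, so Match.
{weight=10, color=green, count=2}: count = 2 — doesn't match, so No match.
{weight=2, color=blue, count=10}: count = 10 — passes, so Match.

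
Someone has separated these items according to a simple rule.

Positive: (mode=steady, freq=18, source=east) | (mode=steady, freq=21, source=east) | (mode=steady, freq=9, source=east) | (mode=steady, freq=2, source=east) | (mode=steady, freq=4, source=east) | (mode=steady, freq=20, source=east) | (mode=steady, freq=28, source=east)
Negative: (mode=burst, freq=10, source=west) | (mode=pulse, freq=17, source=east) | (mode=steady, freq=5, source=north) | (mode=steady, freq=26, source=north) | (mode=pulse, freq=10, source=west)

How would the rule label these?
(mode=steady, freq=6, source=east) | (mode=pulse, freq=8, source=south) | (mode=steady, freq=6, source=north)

A rule that fits every label: source is east AND mode is steady — true of each 'Positive' example, false of each 'Negative' one.
(mode=steady, freq=6, source=east): source is east, mode is steady, fits → Positive. (mode=pulse, freq=8, source=south): source is south, mode is pulse, does not fit → Negative. (mode=steady, freq=6, source=north): source is north, mode is steady, does not fit → Negative.

Positive, Negative, Negative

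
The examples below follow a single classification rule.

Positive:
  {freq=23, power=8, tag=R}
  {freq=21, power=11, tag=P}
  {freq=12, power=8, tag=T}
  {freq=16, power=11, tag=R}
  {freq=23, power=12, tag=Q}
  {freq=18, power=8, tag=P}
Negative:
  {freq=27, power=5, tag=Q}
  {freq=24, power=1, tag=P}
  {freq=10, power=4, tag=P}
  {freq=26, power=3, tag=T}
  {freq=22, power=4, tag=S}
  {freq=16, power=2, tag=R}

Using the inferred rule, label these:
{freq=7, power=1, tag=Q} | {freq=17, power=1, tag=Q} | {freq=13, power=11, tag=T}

One predicate separates the groups cleanly: power ≥ 8.
{freq=7, power=1, tag=Q}: power = 1, lacks this property → Negative.
{freq=17, power=1, tag=Q}: power = 1, lacks this property → Negative.
{freq=13, power=11, tag=T}: power = 11, matches → Positive.

Negative, Negative, Positive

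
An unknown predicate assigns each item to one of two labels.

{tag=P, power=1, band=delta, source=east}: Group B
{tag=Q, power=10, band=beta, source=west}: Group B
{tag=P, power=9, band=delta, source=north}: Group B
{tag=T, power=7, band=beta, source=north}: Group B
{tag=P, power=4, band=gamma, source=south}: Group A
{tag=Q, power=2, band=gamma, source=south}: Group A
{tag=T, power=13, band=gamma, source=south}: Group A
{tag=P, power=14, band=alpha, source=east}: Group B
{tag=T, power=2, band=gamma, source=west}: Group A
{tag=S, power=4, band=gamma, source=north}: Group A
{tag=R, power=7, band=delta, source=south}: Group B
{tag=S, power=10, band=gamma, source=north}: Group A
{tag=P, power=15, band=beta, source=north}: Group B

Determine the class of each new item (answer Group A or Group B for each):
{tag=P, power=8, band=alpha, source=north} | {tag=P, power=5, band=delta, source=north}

Group B, Group B

'Group A' ⟺ band is gamma.
Group B: {tag=P, power=8, band=alpha, source=north}, since band is alpha.
Group B: {tag=P, power=5, band=delta, source=north}, since band is delta.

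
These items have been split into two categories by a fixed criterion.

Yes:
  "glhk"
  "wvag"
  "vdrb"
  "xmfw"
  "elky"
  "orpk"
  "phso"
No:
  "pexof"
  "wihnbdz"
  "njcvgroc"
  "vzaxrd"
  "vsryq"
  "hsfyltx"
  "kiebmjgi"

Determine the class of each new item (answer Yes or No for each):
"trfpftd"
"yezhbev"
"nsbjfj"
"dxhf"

No, No, No, Yes

The common property of the 'Yes' items is: length 4. No 'No' item has it.
"trfpftd": length 7, doesn't qualify → No.
"yezhbev": length 7, doesn't qualify → No.
"nsbjfj": length 6, doesn't qualify → No.
"dxhf": length 4, matches → Yes.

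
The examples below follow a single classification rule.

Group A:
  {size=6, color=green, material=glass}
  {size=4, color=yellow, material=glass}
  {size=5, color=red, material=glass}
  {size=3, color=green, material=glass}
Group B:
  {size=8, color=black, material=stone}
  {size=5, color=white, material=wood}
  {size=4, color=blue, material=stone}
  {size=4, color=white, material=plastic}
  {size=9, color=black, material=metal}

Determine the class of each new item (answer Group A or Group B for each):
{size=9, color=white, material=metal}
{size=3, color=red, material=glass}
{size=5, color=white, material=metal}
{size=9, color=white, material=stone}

Group B, Group A, Group B, Group B

The rule appears to be: material is glass.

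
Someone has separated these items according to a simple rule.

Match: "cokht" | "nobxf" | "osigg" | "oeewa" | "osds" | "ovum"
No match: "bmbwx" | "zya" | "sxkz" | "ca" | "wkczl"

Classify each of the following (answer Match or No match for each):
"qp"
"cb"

No match, No match

Looking at the examples, the only property every 'Match' case has and every 'No match' case lacks is: contains 'o'.
"qp" → no 'o' → No match. "cb" → no 'o' → No match.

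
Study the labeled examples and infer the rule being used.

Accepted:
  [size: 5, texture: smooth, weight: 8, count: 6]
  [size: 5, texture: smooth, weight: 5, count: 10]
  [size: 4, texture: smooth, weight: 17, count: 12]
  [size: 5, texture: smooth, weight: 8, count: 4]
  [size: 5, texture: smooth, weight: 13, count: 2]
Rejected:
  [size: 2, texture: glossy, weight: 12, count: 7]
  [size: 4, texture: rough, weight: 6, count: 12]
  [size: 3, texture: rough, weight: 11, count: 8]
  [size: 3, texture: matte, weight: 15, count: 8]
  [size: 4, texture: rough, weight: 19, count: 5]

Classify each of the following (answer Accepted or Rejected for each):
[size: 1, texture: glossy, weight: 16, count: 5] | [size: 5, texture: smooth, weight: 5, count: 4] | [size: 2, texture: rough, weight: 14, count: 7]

One predicate separates the groups cleanly: texture is smooth.
[size: 1, texture: glossy, weight: 16, count: 5]: texture is glossy — does not satisfy this, so Rejected. [size: 5, texture: smooth, weight: 5, count: 4]: texture is smooth — passes, so Accepted. [size: 2, texture: rough, weight: 14, count: 7]: texture is rough — does not satisfy this, so Rejected.

Rejected, Accepted, Rejected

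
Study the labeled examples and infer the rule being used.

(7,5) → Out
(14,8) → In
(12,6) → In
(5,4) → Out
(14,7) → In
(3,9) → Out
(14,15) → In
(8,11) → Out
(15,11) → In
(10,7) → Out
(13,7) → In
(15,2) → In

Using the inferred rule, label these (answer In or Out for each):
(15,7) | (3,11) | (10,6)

The classifier is using: first ≥ 11.

In, Out, Out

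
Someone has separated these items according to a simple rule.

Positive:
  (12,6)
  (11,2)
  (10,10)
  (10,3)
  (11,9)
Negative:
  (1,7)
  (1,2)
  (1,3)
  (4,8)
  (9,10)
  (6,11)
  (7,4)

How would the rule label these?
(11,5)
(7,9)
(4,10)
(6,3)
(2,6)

The simplest hypothesis consistent with all the labels is: first ≥ 10.
(11,5): Positive (first 11).
(7,9): Negative (first 7).
(4,10): Negative (first 4).
(6,3): Negative (first 6).
(2,6): Negative (first 2).

Positive, Negative, Negative, Negative, Negative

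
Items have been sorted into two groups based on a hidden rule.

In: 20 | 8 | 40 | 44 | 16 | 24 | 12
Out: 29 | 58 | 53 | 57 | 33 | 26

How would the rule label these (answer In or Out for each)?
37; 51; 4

Out, Out, In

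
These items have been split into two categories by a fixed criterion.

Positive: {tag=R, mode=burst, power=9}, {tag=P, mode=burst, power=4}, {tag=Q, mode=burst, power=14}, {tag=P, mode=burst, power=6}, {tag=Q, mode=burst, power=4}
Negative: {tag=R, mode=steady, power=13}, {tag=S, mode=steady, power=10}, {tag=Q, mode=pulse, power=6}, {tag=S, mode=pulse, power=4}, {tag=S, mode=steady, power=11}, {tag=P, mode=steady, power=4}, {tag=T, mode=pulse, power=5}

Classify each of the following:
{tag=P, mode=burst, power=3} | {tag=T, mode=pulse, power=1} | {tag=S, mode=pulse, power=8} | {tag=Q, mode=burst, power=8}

Positive, Negative, Negative, Positive

All 'Positive' examples share one property — mode is burst — and every 'Negative' example lacks it.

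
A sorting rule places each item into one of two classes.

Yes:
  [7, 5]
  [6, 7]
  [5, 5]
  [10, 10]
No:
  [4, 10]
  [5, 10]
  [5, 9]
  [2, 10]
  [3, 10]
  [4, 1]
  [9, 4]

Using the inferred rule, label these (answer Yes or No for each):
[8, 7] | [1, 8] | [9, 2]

Yes, No, No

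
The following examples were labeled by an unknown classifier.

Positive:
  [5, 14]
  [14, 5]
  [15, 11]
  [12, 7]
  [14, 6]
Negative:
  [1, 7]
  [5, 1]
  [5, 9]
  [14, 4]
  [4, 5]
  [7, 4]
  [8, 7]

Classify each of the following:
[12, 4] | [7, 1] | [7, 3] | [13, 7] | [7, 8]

The rule appears to be: sum ≥ 19.
[12, 4]: Negative (12+4 = 16).
[7, 1]: Negative (7+1 = 8).
[7, 3]: Negative (7+3 = 10).
[13, 7]: Positive (13+7 = 20).
[7, 8]: Negative (7+8 = 15).

Negative, Negative, Negative, Positive, Negative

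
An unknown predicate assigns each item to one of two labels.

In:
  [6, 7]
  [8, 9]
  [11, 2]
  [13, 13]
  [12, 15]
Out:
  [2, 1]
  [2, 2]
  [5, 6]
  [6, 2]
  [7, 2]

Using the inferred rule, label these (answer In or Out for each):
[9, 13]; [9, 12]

In, In

The distinguishing property — sum ≥ 13 — holds for all the 'In' cases and none of the 'Out' cases.
[9, 13] → 9+13 = 22 → In.
[9, 12] → 9+12 = 21 → In.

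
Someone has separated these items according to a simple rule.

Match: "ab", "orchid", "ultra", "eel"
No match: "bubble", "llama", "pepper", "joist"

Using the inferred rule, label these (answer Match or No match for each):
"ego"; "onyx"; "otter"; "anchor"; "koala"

Match, Match, Match, Match, No match

The pattern is that an item is 'Match' exactly when: starts with a vowel.
Match: "ego", since starts with 'e'.
Match: "onyx", since starts with 'o'.
Match: "otter", since starts with 'o'.
Match: "anchor", since starts with 'a'.
No match: "koala", since starts with 'k'.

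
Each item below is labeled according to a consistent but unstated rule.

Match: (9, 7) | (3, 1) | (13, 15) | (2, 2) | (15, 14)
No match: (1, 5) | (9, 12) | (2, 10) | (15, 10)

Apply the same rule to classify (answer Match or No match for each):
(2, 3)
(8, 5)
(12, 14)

Match, No match, Match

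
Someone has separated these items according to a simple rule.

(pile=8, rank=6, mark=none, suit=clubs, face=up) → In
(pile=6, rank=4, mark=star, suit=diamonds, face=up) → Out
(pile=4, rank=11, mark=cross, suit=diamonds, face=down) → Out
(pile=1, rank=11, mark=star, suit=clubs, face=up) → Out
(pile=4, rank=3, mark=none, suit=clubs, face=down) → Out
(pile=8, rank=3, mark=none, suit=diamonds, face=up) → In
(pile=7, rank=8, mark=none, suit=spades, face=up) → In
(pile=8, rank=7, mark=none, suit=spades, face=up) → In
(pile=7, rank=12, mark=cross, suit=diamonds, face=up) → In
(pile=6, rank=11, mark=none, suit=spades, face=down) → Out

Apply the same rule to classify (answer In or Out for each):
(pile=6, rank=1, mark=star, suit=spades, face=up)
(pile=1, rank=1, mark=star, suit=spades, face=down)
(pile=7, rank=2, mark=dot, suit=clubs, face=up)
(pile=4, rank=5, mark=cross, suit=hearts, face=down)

The distinguishing property — pile ≥ 7 — holds for all the 'In' cases and none of the 'Out' cases.

Out, Out, In, Out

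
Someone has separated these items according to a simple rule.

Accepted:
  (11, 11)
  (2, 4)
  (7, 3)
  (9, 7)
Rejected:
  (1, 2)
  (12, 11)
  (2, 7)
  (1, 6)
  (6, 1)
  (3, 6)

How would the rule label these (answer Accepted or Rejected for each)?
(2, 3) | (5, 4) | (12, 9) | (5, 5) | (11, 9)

Rejected, Rejected, Rejected, Accepted, Accepted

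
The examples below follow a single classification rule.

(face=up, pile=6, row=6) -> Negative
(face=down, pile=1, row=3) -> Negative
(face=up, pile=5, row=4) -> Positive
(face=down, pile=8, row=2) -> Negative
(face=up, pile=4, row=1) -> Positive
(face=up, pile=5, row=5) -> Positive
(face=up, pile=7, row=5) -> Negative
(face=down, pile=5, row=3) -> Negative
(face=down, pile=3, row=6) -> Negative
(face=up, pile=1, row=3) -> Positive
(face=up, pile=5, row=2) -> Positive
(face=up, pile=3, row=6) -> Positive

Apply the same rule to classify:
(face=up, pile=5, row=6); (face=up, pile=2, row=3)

The classifier is using: face is up AND pile ≤ 5.
(face=up, pile=5, row=6): Positive (face is up, pile = 5).
(face=up, pile=2, row=3): Positive (face is up, pile = 2).

Positive, Positive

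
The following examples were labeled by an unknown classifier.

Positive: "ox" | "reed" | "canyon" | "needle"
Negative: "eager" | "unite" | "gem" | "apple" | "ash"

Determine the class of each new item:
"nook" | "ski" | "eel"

Positive, Negative, Negative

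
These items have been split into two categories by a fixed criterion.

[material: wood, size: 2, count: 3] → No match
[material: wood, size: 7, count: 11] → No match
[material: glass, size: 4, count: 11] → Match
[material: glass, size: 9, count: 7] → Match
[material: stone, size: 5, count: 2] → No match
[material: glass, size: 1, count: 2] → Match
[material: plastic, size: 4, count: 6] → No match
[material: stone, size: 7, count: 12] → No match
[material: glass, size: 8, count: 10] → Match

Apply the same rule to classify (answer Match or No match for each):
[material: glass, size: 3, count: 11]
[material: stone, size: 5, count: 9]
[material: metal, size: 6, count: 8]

The classifier is using: material is glass.

Match, No match, No match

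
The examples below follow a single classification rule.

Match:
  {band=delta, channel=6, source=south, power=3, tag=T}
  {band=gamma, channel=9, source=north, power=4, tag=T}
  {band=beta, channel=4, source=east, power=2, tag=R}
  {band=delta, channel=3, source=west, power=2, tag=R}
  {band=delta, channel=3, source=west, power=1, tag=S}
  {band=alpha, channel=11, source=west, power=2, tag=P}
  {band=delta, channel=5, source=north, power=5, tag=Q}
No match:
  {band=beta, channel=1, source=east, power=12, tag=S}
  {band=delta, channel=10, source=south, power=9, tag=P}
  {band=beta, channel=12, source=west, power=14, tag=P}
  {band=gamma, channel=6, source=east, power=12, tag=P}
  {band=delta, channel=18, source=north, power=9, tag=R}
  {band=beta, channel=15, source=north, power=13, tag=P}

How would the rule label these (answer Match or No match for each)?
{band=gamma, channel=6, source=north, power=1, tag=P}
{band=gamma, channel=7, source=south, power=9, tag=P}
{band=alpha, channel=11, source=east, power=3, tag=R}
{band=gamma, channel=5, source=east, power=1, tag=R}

Rule: power ≤ 5. This holds for each 'Match' example and fails for each 'No match' one.
{band=gamma, channel=6, source=north, power=1, tag=P}: power = 1 — checks out, so Match. {band=gamma, channel=7, source=south, power=9, tag=P}: power = 9 — does not satisfy this, so No match. {band=alpha, channel=11, source=east, power=3, tag=R}: power = 3 — checks out, so Match. {band=gamma, channel=5, source=east, power=1, tag=R}: power = 1 — checks out, so Match.

Match, No match, Match, Match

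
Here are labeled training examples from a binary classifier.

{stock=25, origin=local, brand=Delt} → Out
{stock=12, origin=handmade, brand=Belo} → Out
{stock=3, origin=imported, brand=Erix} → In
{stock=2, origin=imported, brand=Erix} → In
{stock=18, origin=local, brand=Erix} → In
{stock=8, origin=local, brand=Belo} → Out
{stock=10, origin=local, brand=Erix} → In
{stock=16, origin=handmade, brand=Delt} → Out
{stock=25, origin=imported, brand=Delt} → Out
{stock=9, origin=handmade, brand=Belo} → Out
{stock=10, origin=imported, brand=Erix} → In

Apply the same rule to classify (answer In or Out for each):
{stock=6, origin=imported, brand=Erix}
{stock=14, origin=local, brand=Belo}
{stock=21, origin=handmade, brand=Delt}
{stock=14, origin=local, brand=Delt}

In, Out, Out, Out

Rule: brand is Erix. This holds for each 'In' example and fails for each 'Out' one.
{stock=6, origin=imported, brand=Erix} → brand is Erix → In.
{stock=14, origin=local, brand=Belo} → brand is Belo → Out.
{stock=21, origin=handmade, brand=Delt} → brand is Delt → Out.
{stock=14, origin=local, brand=Delt} → brand is Delt → Out.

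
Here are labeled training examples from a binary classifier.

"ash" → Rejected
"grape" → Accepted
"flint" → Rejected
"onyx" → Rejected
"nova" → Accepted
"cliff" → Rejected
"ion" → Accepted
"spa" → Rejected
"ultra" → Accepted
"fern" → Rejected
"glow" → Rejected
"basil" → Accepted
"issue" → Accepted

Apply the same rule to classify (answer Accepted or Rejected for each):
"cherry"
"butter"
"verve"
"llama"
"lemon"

Rejected, Accepted, Accepted, Accepted, Accepted

The rule appears to be: has ≥ 2 vowels.
"cherry" → 1 vowel → Rejected. "butter" → 2 vowels → Accepted. "verve" → 2 vowels → Accepted. "llama" → 2 vowels → Accepted. "lemon" → 2 vowels → Accepted.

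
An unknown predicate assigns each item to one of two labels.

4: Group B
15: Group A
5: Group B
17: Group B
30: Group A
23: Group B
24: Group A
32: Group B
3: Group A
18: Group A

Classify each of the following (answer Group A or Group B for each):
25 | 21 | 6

The common property of the 'Group A' items is: multiple of 3. No 'Group B' item has it.
Group B: 25, since 25 = 3·8 + 1.
Group A: 21, since 21 = 3·7.
Group A: 6, since 6 = 3·2.

Group B, Group A, Group A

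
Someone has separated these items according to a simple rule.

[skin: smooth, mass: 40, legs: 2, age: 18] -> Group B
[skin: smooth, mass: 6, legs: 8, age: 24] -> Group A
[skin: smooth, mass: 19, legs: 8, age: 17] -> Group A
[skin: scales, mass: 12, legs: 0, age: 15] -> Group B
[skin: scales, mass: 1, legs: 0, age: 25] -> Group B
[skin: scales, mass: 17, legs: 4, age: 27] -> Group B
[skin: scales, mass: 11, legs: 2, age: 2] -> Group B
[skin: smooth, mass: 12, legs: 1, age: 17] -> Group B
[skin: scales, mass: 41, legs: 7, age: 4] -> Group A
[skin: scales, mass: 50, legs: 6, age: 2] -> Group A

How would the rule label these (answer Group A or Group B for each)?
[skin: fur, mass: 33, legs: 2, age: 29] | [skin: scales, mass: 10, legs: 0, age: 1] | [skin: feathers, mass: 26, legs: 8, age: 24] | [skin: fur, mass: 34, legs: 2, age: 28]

Group B, Group B, Group A, Group B

The simplest hypothesis consistent with all the labels is: legs ≥ 6.
[skin: fur, mass: 33, legs: 2, age: 29]: legs = 2, doesn't qualify → Group B. [skin: scales, mass: 10, legs: 0, age: 1]: legs = 0, doesn't qualify → Group B. [skin: feathers, mass: 26, legs: 8, age: 24]: legs = 8, meets the rule → Group A. [skin: fur, mass: 34, legs: 2, age: 28]: legs = 2, doesn't qualify → Group B.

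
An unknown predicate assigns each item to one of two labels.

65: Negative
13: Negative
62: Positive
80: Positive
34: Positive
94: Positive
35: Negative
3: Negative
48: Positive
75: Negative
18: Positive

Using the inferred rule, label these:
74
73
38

Positive, Negative, Positive

Rule: even. This holds for each 'Positive' example and fails for each 'Negative' one.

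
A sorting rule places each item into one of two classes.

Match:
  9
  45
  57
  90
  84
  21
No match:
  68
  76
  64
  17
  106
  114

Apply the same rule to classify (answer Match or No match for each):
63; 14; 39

Match, No match, Match

The pattern is that an item is 'Match' exactly when: multiple of 3 AND at most 90.
63: Match (63 = 3·21, 63 ≤ 90). 14: No match (14 = 3·4 + 2, 14 ≤ 90). 39: Match (39 = 3·13, 39 ≤ 90).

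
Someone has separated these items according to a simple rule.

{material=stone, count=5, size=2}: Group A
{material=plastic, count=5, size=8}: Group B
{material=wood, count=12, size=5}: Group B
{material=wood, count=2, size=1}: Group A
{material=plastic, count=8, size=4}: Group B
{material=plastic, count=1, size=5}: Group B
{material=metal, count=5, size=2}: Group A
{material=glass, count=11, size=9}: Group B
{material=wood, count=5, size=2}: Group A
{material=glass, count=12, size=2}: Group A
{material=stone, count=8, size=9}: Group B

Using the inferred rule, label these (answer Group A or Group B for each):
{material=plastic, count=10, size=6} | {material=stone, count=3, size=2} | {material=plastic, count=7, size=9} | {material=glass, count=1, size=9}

Group B, Group A, Group B, Group B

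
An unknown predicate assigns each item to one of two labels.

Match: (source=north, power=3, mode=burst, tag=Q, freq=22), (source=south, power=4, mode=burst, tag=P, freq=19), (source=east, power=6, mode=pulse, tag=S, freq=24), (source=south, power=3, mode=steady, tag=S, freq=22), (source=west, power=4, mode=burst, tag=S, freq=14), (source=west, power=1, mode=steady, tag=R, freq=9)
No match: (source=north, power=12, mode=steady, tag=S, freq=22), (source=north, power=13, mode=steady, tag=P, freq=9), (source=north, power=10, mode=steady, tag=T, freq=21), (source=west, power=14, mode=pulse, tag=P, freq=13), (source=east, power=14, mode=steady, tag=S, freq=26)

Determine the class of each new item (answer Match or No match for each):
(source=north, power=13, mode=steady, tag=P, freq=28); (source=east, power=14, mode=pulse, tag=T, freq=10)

All 'Match' examples share one property — power ≤ 6 — and every 'No match' example lacks it.
(source=north, power=13, mode=steady, tag=P, freq=28): power = 13 — fails the rule, so No match. (source=east, power=14, mode=pulse, tag=T, freq=10): power = 14 — fails the rule, so No match.

No match, No match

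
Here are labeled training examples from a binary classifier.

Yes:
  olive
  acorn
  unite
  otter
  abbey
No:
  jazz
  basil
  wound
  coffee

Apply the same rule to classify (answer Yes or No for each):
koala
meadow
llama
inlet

No, No, No, Yes

The distinguishing property — starts with a vowel — holds for all the 'Yes' cases and none of the 'No' cases.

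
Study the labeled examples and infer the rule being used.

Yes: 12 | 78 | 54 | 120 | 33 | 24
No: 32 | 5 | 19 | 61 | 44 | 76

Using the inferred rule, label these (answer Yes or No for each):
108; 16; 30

The distinguishing property — multiple of 3 — holds for all the 'Yes' cases and none of the 'No' cases.
Yes: 108, since 108 = 3·36.
No: 16, since 16 = 3·5 + 1.
Yes: 30, since 30 = 3·10.

Yes, No, Yes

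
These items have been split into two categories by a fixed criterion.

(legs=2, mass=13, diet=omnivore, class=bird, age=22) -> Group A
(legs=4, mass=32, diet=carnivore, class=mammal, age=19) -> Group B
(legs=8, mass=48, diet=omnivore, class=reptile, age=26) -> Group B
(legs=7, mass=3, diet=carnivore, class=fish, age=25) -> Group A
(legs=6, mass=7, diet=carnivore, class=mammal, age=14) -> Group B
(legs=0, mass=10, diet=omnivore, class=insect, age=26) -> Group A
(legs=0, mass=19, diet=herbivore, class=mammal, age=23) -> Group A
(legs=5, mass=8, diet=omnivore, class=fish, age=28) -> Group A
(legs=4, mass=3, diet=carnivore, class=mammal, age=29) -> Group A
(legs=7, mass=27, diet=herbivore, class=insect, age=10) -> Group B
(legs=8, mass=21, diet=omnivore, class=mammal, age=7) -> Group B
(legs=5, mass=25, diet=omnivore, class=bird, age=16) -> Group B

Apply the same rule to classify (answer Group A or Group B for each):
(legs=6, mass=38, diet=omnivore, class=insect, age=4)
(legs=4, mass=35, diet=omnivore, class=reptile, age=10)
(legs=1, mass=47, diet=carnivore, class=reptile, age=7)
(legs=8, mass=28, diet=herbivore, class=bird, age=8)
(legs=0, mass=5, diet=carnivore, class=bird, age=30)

Group B, Group B, Group B, Group B, Group A

The pattern is that an item is 'Group A' exactly when: age ≥ 22 AND legs ≤ 7.
(legs=6, mass=38, diet=omnivore, class=insect, age=4): Group B (age = 4, legs = 6).
(legs=4, mass=35, diet=omnivore, class=reptile, age=10): Group B (age = 10, legs = 4).
(legs=1, mass=47, diet=carnivore, class=reptile, age=7): Group B (age = 7, legs = 1).
(legs=8, mass=28, diet=herbivore, class=bird, age=8): Group B (age = 8, legs = 8).
(legs=0, mass=5, diet=carnivore, class=bird, age=30): Group A (age = 30, legs = 0).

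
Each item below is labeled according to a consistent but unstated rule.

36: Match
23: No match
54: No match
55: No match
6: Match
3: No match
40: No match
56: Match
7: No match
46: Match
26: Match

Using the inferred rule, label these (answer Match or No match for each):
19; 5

No match, No match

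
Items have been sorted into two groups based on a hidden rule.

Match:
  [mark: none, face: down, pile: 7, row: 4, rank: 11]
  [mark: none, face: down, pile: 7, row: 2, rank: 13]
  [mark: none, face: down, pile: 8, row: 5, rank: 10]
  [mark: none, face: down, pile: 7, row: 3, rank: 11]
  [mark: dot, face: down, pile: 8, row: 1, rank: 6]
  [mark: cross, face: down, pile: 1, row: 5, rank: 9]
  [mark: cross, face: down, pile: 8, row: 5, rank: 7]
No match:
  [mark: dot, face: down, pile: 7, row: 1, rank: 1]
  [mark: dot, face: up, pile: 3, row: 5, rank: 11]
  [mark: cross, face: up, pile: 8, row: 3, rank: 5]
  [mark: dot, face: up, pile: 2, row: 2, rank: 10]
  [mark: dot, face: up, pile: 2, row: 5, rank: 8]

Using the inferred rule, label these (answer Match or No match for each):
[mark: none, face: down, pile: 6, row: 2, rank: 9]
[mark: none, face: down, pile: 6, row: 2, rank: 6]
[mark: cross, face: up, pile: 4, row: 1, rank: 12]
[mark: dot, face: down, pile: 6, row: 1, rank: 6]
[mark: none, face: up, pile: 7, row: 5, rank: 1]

Match, Match, No match, Match, No match

A rule that fits every label: face is down AND rank ≥ 5 — true of each 'Match' example, false of each 'No match' one.
[mark: none, face: down, pile: 6, row: 2, rank: 9]: face is down, rank = 9 — qualifies, so Match. [mark: none, face: down, pile: 6, row: 2, rank: 6]: face is down, rank = 6 — qualifies, so Match. [mark: cross, face: up, pile: 4, row: 1, rank: 12]: face is up, rank = 12 — does not satisfy this, so No match. [mark: dot, face: down, pile: 6, row: 1, rank: 6]: face is down, rank = 6 — qualifies, so Match. [mark: none, face: up, pile: 7, row: 5, rank: 1]: face is up, rank = 1 — does not satisfy this, so No match.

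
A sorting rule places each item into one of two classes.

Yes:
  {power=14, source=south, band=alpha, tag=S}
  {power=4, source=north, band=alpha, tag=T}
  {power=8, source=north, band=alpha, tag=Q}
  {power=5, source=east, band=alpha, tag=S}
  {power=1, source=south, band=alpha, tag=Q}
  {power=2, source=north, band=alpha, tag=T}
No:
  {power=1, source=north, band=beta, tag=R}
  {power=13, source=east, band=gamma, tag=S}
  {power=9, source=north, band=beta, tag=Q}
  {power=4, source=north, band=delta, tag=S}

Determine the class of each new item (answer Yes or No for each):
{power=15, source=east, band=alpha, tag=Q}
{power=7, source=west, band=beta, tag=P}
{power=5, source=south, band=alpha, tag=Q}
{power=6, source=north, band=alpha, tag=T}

Comparing the two groups points to one rule — band is alpha.
{power=15, source=east, band=alpha, tag=Q}: band is alpha — checks out, so Yes. {power=7, source=west, band=beta, tag=P}: band is beta — fails this test, so No. {power=5, source=south, band=alpha, tag=Q}: band is alpha — checks out, so Yes. {power=6, source=north, band=alpha, tag=T}: band is alpha — checks out, so Yes.

Yes, No, Yes, Yes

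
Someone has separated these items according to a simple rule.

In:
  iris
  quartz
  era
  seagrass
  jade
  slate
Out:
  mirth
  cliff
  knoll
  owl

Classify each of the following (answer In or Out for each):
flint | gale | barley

The simplest hypothesis consistent with all the labels is: has ≥ 2 vowels.
flint — 1 vowel, hence Out. gale — 2 vowels, hence In. barley — 2 vowels, hence In.

Out, In, In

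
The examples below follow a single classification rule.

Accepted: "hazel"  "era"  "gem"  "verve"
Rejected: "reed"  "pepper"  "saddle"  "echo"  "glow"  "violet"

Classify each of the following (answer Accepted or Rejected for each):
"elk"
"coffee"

Checking candidate rules against both groups, what survives is: odd length.
"elk" — length 3, hence Accepted.
"coffee" — length 6, hence Rejected.

Accepted, Rejected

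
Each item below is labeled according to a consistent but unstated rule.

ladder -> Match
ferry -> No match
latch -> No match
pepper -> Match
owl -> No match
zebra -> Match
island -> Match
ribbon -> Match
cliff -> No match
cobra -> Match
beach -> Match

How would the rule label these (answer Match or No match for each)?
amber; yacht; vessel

Match, No match, Match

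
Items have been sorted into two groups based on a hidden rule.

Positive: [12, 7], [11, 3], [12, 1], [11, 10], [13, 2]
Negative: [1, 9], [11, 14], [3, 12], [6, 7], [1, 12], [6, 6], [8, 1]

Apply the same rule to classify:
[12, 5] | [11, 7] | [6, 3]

Positive, Positive, Negative

All 'Positive' examples share one property — first > second AND sum ≥ 10 — and every 'Negative' example lacks it.
[12, 5] → 12 > 5, 12+5 = 17 → Positive. [11, 7] → 11 > 7, 11+7 = 18 → Positive. [6, 3] → 6 > 3, 6+3 = 9 → Negative.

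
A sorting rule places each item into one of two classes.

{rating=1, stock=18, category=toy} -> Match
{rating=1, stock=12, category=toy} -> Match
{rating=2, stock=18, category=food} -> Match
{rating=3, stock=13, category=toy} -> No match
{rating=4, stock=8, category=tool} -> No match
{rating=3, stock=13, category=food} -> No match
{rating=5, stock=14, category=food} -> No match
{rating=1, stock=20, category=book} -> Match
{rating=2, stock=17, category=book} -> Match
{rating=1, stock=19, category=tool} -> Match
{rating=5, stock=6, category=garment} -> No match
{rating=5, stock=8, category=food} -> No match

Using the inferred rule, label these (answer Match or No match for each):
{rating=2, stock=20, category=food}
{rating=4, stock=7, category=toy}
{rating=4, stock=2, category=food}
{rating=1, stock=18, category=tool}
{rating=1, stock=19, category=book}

The distinguishing property — rating ≤ 2 — holds for all the 'Match' cases and none of the 'No match' cases.
{rating=2, stock=20, category=food}: rating = 2, passes → Match.
{rating=4, stock=7, category=toy}: rating = 4, does not fit → No match.
{rating=4, stock=2, category=food}: rating = 4, does not fit → No match.
{rating=1, stock=18, category=tool}: rating = 1, passes → Match.
{rating=1, stock=19, category=book}: rating = 1, passes → Match.

Match, No match, No match, Match, Match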